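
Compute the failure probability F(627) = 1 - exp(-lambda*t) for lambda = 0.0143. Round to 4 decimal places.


lambda = 0.0143, t = 627
lambda * t = 8.9661
exp(-8.9661) = 0.0001
F(t) = 1 - 0.0001
F(t) = 0.9999

0.9999


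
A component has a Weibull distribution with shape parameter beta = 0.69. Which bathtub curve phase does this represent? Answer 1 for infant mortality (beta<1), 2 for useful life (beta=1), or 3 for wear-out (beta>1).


beta = 0.69
Compare beta to 1:
beta < 1 => infant mortality (phase 1)
beta = 1 => useful life (phase 2)
beta > 1 => wear-out (phase 3)
Since beta = 0.69, this is infant mortality (decreasing failure rate)
Phase = 1

1


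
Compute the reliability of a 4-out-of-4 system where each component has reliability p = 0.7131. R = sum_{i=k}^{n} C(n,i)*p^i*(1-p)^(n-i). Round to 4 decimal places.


k = 4, n = 4, p = 0.7131
i=4: C(4,4)=1 * 0.7131^4 * 0.2869^0 = 0.2586
R = sum of terms = 0.2586

0.2586


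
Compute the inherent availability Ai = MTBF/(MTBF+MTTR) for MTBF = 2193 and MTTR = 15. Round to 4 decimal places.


MTBF = 2193
MTTR = 15
MTBF + MTTR = 2208
Ai = 2193 / 2208
Ai = 0.9932

0.9932


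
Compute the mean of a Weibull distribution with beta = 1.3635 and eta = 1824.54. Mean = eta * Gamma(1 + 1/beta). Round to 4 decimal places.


beta = 1.3635, eta = 1824.54
1/beta = 0.7334
1 + 1/beta = 1.7334
Gamma(1.7334) = 0.9154
Mean = 1824.54 * 0.9154
Mean = 1670.171

1670.171


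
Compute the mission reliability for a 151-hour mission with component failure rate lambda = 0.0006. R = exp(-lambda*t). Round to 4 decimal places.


lambda = 0.0006
mission_time = 151
lambda * t = 0.0006 * 151 = 0.0906
R = exp(-0.0906)
R = 0.9134

0.9134


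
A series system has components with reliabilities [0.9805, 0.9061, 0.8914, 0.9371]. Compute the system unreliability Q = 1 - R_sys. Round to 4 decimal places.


Components: [0.9805, 0.9061, 0.8914, 0.9371]
After component 1: product = 0.9805
After component 2: product = 0.8884
After component 3: product = 0.7919
After component 4: product = 0.7421
R_sys = 0.7421
Q = 1 - 0.7421 = 0.2579

0.2579


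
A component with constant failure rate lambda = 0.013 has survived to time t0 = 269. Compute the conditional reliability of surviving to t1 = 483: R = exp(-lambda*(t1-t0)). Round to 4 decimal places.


lambda = 0.013
t0 = 269, t1 = 483
t1 - t0 = 214
lambda * (t1-t0) = 0.013 * 214 = 2.782
R = exp(-2.782)
R = 0.0619

0.0619


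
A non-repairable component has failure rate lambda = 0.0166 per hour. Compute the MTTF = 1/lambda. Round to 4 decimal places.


lambda = 0.0166
MTTF = 1 / 0.0166
MTTF = 60.241

60.241


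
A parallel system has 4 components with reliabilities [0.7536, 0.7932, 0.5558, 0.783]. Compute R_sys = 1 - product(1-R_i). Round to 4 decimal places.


Components: [0.7536, 0.7932, 0.5558, 0.783]
(1 - 0.7536) = 0.2464, running product = 0.2464
(1 - 0.7932) = 0.2068, running product = 0.051
(1 - 0.5558) = 0.4442, running product = 0.0226
(1 - 0.783) = 0.217, running product = 0.0049
Product of (1-R_i) = 0.0049
R_sys = 1 - 0.0049 = 0.9951

0.9951


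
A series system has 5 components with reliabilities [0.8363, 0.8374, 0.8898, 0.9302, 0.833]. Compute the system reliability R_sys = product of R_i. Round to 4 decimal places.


Components: [0.8363, 0.8374, 0.8898, 0.9302, 0.833]
After component 1 (R=0.8363): product = 0.8363
After component 2 (R=0.8374): product = 0.7003
After component 3 (R=0.8898): product = 0.6231
After component 4 (R=0.9302): product = 0.5796
After component 5 (R=0.833): product = 0.4828
R_sys = 0.4828

0.4828


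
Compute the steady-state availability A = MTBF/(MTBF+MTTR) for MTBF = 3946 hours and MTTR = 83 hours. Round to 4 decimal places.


MTBF = 3946
MTTR = 83
MTBF + MTTR = 4029
A = 3946 / 4029
A = 0.9794

0.9794


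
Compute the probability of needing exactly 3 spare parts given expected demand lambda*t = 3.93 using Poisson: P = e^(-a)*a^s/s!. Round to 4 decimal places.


a = 3.93, s = 3
e^(-a) = e^(-3.93) = 0.0196
a^s = 3.93^3 = 60.6985
s! = 6
P = 0.0196 * 60.6985 / 6
P = 0.1987

0.1987


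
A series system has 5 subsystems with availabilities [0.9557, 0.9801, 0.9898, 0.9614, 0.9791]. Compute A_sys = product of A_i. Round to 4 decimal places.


Subsystems: [0.9557, 0.9801, 0.9898, 0.9614, 0.9791]
After subsystem 1 (A=0.9557): product = 0.9557
After subsystem 2 (A=0.9801): product = 0.9367
After subsystem 3 (A=0.9898): product = 0.9271
After subsystem 4 (A=0.9614): product = 0.8913
After subsystem 5 (A=0.9791): product = 0.8727
A_sys = 0.8727

0.8727


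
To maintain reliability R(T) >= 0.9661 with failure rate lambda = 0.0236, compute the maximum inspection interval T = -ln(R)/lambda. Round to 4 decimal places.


R_target = 0.9661
lambda = 0.0236
-ln(0.9661) = 0.0345
T = 0.0345 / 0.0236
T = 1.4614

1.4614


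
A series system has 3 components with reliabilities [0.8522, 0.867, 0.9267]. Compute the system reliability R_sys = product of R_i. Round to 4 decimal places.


Components: [0.8522, 0.867, 0.9267]
After component 1 (R=0.8522): product = 0.8522
After component 2 (R=0.867): product = 0.7389
After component 3 (R=0.9267): product = 0.6847
R_sys = 0.6847

0.6847


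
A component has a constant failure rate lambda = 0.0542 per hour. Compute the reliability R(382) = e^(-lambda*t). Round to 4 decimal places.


lambda = 0.0542
t = 382
lambda * t = 20.7044
R(t) = e^(-20.7044)
R(t) = 0.0

0.0


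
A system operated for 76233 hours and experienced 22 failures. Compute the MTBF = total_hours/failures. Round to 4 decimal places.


total_hours = 76233
failures = 22
MTBF = 76233 / 22
MTBF = 3465.1364

3465.1364


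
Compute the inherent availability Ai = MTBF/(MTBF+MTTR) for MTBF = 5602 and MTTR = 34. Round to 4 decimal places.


MTBF = 5602
MTTR = 34
MTBF + MTTR = 5636
Ai = 5602 / 5636
Ai = 0.994

0.994


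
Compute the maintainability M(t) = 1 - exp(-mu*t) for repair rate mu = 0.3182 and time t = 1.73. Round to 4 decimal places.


mu = 0.3182, t = 1.73
mu * t = 0.3182 * 1.73 = 0.5505
exp(-0.5505) = 0.5767
M(t) = 1 - 0.5767
M(t) = 0.4233

0.4233


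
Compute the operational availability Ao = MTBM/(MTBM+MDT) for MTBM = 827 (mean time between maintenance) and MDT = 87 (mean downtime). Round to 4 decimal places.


MTBM = 827
MDT = 87
MTBM + MDT = 914
Ao = 827 / 914
Ao = 0.9048

0.9048


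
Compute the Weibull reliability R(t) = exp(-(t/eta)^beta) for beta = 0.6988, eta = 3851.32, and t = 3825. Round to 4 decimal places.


beta = 0.6988, eta = 3851.32, t = 3825
t/eta = 3825 / 3851.32 = 0.9932
(t/eta)^beta = 0.9932^0.6988 = 0.9952
R(t) = exp(-0.9952)
R(t) = 0.3696

0.3696


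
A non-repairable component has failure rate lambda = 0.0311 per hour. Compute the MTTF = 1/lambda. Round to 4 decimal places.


lambda = 0.0311
MTTF = 1 / 0.0311
MTTF = 32.1543

32.1543


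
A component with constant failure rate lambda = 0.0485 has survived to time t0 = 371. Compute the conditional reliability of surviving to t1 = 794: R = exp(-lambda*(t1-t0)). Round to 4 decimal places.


lambda = 0.0485
t0 = 371, t1 = 794
t1 - t0 = 423
lambda * (t1-t0) = 0.0485 * 423 = 20.5155
R = exp(-20.5155)
R = 0.0

0.0


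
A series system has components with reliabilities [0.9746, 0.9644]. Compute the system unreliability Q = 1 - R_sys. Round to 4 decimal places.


Components: [0.9746, 0.9644]
After component 1: product = 0.9746
After component 2: product = 0.9399
R_sys = 0.9399
Q = 1 - 0.9399 = 0.0601

0.0601


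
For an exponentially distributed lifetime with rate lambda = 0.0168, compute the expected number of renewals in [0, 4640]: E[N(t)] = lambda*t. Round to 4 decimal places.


lambda = 0.0168
t = 4640
E[N(t)] = lambda * t
E[N(t)] = 0.0168 * 4640
E[N(t)] = 77.952

77.952


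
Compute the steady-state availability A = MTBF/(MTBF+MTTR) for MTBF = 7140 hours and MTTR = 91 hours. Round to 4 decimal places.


MTBF = 7140
MTTR = 91
MTBF + MTTR = 7231
A = 7140 / 7231
A = 0.9874

0.9874


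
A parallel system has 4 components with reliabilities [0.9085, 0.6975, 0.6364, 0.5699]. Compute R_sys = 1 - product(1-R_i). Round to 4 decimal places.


Components: [0.9085, 0.6975, 0.6364, 0.5699]
(1 - 0.9085) = 0.0915, running product = 0.0915
(1 - 0.6975) = 0.3025, running product = 0.0277
(1 - 0.6364) = 0.3636, running product = 0.0101
(1 - 0.5699) = 0.4301, running product = 0.0043
Product of (1-R_i) = 0.0043
R_sys = 1 - 0.0043 = 0.9957

0.9957


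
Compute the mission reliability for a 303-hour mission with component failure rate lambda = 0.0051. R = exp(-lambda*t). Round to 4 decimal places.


lambda = 0.0051
mission_time = 303
lambda * t = 0.0051 * 303 = 1.5453
R = exp(-1.5453)
R = 0.2132

0.2132


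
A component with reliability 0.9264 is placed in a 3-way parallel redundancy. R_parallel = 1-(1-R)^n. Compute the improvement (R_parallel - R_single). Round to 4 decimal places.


R_single = 0.9264, n = 3
1 - R_single = 0.0736
(1 - R_single)^n = 0.0736^3 = 0.0004
R_parallel = 1 - 0.0004 = 0.9996
Improvement = 0.9996 - 0.9264
Improvement = 0.0732

0.0732


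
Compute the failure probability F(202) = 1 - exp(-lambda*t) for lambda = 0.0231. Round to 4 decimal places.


lambda = 0.0231, t = 202
lambda * t = 4.6662
exp(-4.6662) = 0.0094
F(t) = 1 - 0.0094
F(t) = 0.9906

0.9906


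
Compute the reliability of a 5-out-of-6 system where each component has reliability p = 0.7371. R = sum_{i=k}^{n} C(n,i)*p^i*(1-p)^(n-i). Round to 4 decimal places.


k = 5, n = 6, p = 0.7371
i=5: C(6,5)=6 * 0.7371^5 * 0.2629^1 = 0.3432
i=6: C(6,6)=1 * 0.7371^6 * 0.2629^0 = 0.1604
R = sum of terms = 0.5036

0.5036


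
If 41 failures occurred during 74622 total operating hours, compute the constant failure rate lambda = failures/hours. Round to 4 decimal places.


failures = 41
total_hours = 74622
lambda = 41 / 74622
lambda = 0.0005

0.0005


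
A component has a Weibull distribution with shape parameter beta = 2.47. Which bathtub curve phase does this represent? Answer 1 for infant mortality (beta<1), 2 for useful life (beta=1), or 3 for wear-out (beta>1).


beta = 2.47
Compare beta to 1:
beta < 1 => infant mortality (phase 1)
beta = 1 => useful life (phase 2)
beta > 1 => wear-out (phase 3)
Since beta = 2.47, this is wear-out (increasing failure rate)
Phase = 3

3


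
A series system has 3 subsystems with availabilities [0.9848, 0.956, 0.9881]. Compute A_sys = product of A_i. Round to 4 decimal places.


Subsystems: [0.9848, 0.956, 0.9881]
After subsystem 1 (A=0.9848): product = 0.9848
After subsystem 2 (A=0.956): product = 0.9415
After subsystem 3 (A=0.9881): product = 0.9303
A_sys = 0.9303

0.9303


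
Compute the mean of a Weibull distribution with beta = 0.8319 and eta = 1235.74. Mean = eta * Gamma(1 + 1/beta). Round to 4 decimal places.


beta = 0.8319, eta = 1235.74
1/beta = 1.2021
1 + 1/beta = 2.2021
Gamma(2.2021) = 1.103
Mean = 1235.74 * 1.103
Mean = 1363.0762

1363.0762


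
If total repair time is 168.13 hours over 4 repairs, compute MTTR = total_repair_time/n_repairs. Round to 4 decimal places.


total_repair_time = 168.13
n_repairs = 4
MTTR = 168.13 / 4
MTTR = 42.0325

42.0325


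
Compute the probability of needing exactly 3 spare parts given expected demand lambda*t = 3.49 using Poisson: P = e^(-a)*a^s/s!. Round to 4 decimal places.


a = 3.49, s = 3
e^(-a) = e^(-3.49) = 0.0305
a^s = 3.49^3 = 42.5085
s! = 6
P = 0.0305 * 42.5085 / 6
P = 0.2161

0.2161


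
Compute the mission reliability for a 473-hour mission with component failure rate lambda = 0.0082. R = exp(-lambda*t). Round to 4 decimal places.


lambda = 0.0082
mission_time = 473
lambda * t = 0.0082 * 473 = 3.8786
R = exp(-3.8786)
R = 0.0207

0.0207


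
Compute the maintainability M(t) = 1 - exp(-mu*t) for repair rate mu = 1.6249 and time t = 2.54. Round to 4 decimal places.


mu = 1.6249, t = 2.54
mu * t = 1.6249 * 2.54 = 4.1272
exp(-4.1272) = 0.0161
M(t) = 1 - 0.0161
M(t) = 0.9839

0.9839


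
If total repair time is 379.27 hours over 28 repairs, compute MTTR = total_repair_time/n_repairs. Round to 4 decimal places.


total_repair_time = 379.27
n_repairs = 28
MTTR = 379.27 / 28
MTTR = 13.5454

13.5454


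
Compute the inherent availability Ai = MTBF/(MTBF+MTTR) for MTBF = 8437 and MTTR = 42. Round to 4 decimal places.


MTBF = 8437
MTTR = 42
MTBF + MTTR = 8479
Ai = 8437 / 8479
Ai = 0.995

0.995


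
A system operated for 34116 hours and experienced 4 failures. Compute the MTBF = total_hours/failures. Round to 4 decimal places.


total_hours = 34116
failures = 4
MTBF = 34116 / 4
MTBF = 8529.0

8529.0


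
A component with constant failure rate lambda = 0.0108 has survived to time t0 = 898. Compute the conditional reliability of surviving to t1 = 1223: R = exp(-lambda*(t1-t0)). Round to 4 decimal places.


lambda = 0.0108
t0 = 898, t1 = 1223
t1 - t0 = 325
lambda * (t1-t0) = 0.0108 * 325 = 3.51
R = exp(-3.51)
R = 0.0299

0.0299


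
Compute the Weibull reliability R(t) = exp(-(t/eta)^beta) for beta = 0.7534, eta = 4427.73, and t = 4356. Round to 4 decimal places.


beta = 0.7534, eta = 4427.73, t = 4356
t/eta = 4356 / 4427.73 = 0.9838
(t/eta)^beta = 0.9838^0.7534 = 0.9878
R(t) = exp(-0.9878)
R(t) = 0.3724

0.3724


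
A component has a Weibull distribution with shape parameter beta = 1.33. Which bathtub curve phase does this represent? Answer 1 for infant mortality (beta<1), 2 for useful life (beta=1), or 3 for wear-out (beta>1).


beta = 1.33
Compare beta to 1:
beta < 1 => infant mortality (phase 1)
beta = 1 => useful life (phase 2)
beta > 1 => wear-out (phase 3)
Since beta = 1.33, this is wear-out (increasing failure rate)
Phase = 3

3


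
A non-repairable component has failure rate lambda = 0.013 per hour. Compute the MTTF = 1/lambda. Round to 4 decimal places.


lambda = 0.013
MTTF = 1 / 0.013
MTTF = 76.9231

76.9231


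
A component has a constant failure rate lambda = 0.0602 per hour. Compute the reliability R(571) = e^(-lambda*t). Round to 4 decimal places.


lambda = 0.0602
t = 571
lambda * t = 34.3742
R(t) = e^(-34.3742)
R(t) = 0.0

0.0


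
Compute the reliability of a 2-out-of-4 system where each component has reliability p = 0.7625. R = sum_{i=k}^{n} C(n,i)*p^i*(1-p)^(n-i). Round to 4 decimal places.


k = 2, n = 4, p = 0.7625
i=2: C(4,2)=6 * 0.7625^2 * 0.2375^2 = 0.1968
i=3: C(4,3)=4 * 0.7625^3 * 0.2375^1 = 0.4212
i=4: C(4,4)=1 * 0.7625^4 * 0.2375^0 = 0.338
R = sum of terms = 0.956

0.956


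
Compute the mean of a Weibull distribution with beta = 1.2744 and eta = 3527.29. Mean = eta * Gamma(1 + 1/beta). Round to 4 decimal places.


beta = 1.2744, eta = 3527.29
1/beta = 0.7847
1 + 1/beta = 1.7847
Gamma(1.7847) = 0.9274
Mean = 3527.29 * 0.9274
Mean = 3271.2349

3271.2349


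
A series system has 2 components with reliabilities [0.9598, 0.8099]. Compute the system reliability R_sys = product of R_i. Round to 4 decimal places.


Components: [0.9598, 0.8099]
After component 1 (R=0.9598): product = 0.9598
After component 2 (R=0.8099): product = 0.7773
R_sys = 0.7773

0.7773


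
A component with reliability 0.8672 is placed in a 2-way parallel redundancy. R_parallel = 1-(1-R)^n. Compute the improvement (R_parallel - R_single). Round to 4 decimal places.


R_single = 0.8672, n = 2
1 - R_single = 0.1328
(1 - R_single)^n = 0.1328^2 = 0.0176
R_parallel = 1 - 0.0176 = 0.9824
Improvement = 0.9824 - 0.8672
Improvement = 0.1152

0.1152


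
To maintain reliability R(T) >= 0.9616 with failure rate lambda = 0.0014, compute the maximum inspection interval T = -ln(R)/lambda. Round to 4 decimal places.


R_target = 0.9616
lambda = 0.0014
-ln(0.9616) = 0.0392
T = 0.0392 / 0.0014
T = 27.9691

27.9691


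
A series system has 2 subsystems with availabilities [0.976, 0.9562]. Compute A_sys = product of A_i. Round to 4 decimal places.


Subsystems: [0.976, 0.9562]
After subsystem 1 (A=0.976): product = 0.976
After subsystem 2 (A=0.9562): product = 0.9333
A_sys = 0.9333

0.9333


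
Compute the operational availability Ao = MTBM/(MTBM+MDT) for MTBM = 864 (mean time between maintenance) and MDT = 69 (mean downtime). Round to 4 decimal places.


MTBM = 864
MDT = 69
MTBM + MDT = 933
Ao = 864 / 933
Ao = 0.926

0.926


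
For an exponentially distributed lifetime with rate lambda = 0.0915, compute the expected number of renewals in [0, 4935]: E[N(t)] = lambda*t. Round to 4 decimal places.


lambda = 0.0915
t = 4935
E[N(t)] = lambda * t
E[N(t)] = 0.0915 * 4935
E[N(t)] = 451.5525

451.5525


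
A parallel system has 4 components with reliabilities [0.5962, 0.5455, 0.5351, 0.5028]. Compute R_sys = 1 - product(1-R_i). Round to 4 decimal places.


Components: [0.5962, 0.5455, 0.5351, 0.5028]
(1 - 0.5962) = 0.4038, running product = 0.4038
(1 - 0.5455) = 0.4545, running product = 0.1835
(1 - 0.5351) = 0.4649, running product = 0.0853
(1 - 0.5028) = 0.4972, running product = 0.0424
Product of (1-R_i) = 0.0424
R_sys = 1 - 0.0424 = 0.9576

0.9576


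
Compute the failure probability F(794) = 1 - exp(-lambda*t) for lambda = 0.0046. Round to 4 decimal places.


lambda = 0.0046, t = 794
lambda * t = 3.6524
exp(-3.6524) = 0.0259
F(t) = 1 - 0.0259
F(t) = 0.9741

0.9741


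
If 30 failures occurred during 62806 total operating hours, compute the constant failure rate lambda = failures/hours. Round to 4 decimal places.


failures = 30
total_hours = 62806
lambda = 30 / 62806
lambda = 0.0005

0.0005


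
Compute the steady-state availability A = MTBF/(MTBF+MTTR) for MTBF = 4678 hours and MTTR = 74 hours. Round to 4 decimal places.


MTBF = 4678
MTTR = 74
MTBF + MTTR = 4752
A = 4678 / 4752
A = 0.9844

0.9844


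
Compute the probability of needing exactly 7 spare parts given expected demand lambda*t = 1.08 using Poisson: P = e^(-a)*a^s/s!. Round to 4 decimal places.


a = 1.08, s = 7
e^(-a) = e^(-1.08) = 0.3396
a^s = 1.08^7 = 1.7138
s! = 5040
P = 0.3396 * 1.7138 / 5040
P = 0.0001

0.0001


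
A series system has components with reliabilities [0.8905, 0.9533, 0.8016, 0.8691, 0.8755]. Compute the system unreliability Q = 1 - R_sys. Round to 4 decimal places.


Components: [0.8905, 0.9533, 0.8016, 0.8691, 0.8755]
After component 1: product = 0.8905
After component 2: product = 0.8489
After component 3: product = 0.6805
After component 4: product = 0.5914
After component 5: product = 0.5178
R_sys = 0.5178
Q = 1 - 0.5178 = 0.4822

0.4822


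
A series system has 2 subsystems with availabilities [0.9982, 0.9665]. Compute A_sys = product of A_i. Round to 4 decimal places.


Subsystems: [0.9982, 0.9665]
After subsystem 1 (A=0.9982): product = 0.9982
After subsystem 2 (A=0.9665): product = 0.9648
A_sys = 0.9648

0.9648


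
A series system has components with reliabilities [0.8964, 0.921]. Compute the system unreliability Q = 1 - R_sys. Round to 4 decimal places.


Components: [0.8964, 0.921]
After component 1: product = 0.8964
After component 2: product = 0.8256
R_sys = 0.8256
Q = 1 - 0.8256 = 0.1744

0.1744


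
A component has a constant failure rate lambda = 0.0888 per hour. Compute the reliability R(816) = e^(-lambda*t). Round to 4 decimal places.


lambda = 0.0888
t = 816
lambda * t = 72.4608
R(t) = e^(-72.4608)
R(t) = 0.0

0.0


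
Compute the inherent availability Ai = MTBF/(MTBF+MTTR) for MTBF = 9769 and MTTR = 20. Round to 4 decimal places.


MTBF = 9769
MTTR = 20
MTBF + MTTR = 9789
Ai = 9769 / 9789
Ai = 0.998

0.998


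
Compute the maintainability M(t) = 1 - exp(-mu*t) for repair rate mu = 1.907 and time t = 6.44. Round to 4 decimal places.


mu = 1.907, t = 6.44
mu * t = 1.907 * 6.44 = 12.2811
exp(-12.2811) = 0.0
M(t) = 1 - 0.0
M(t) = 1.0

1.0


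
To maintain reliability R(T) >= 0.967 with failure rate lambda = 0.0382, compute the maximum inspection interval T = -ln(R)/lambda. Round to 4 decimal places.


R_target = 0.967
lambda = 0.0382
-ln(0.967) = 0.0336
T = 0.0336 / 0.0382
T = 0.8784

0.8784


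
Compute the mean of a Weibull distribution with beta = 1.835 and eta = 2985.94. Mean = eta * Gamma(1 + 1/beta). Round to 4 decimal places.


beta = 1.835, eta = 2985.94
1/beta = 0.545
1 + 1/beta = 1.545
Gamma(1.545) = 0.8885
Mean = 2985.94 * 0.8885
Mean = 2653.0379

2653.0379


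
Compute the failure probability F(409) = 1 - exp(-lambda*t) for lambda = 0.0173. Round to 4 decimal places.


lambda = 0.0173, t = 409
lambda * t = 7.0757
exp(-7.0757) = 0.0008
F(t) = 1 - 0.0008
F(t) = 0.9992

0.9992


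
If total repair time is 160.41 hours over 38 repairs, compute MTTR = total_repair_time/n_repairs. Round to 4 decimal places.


total_repair_time = 160.41
n_repairs = 38
MTTR = 160.41 / 38
MTTR = 4.2213

4.2213


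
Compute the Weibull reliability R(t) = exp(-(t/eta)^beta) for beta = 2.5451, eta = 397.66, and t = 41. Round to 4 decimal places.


beta = 2.5451, eta = 397.66, t = 41
t/eta = 41 / 397.66 = 0.1031
(t/eta)^beta = 0.1031^2.5451 = 0.0031
R(t) = exp(-0.0031)
R(t) = 0.9969

0.9969


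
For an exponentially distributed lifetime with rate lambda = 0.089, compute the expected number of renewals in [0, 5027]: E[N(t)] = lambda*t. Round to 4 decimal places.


lambda = 0.089
t = 5027
E[N(t)] = lambda * t
E[N(t)] = 0.089 * 5027
E[N(t)] = 447.403

447.403


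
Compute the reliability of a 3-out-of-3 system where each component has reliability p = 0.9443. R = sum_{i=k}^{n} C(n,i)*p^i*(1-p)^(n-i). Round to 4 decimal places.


k = 3, n = 3, p = 0.9443
i=3: C(3,3)=1 * 0.9443^3 * 0.0557^0 = 0.842
R = sum of terms = 0.842

0.842


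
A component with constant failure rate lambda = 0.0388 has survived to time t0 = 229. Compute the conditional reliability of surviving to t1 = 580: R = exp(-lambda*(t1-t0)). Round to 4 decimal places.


lambda = 0.0388
t0 = 229, t1 = 580
t1 - t0 = 351
lambda * (t1-t0) = 0.0388 * 351 = 13.6188
R = exp(-13.6188)
R = 0.0

0.0


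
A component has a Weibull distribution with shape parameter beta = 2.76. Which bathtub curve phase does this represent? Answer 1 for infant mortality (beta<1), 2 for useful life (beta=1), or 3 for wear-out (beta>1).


beta = 2.76
Compare beta to 1:
beta < 1 => infant mortality (phase 1)
beta = 1 => useful life (phase 2)
beta > 1 => wear-out (phase 3)
Since beta = 2.76, this is wear-out (increasing failure rate)
Phase = 3

3


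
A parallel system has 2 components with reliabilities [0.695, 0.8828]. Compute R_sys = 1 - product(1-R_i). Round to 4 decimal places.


Components: [0.695, 0.8828]
(1 - 0.695) = 0.305, running product = 0.305
(1 - 0.8828) = 0.1172, running product = 0.0357
Product of (1-R_i) = 0.0357
R_sys = 1 - 0.0357 = 0.9643

0.9643


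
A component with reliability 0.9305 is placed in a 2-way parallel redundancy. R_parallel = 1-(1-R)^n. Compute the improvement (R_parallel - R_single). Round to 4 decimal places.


R_single = 0.9305, n = 2
1 - R_single = 0.0695
(1 - R_single)^n = 0.0695^2 = 0.0048
R_parallel = 1 - 0.0048 = 0.9952
Improvement = 0.9952 - 0.9305
Improvement = 0.0647

0.0647


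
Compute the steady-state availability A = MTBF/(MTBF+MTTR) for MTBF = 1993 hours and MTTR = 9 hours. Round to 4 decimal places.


MTBF = 1993
MTTR = 9
MTBF + MTTR = 2002
A = 1993 / 2002
A = 0.9955

0.9955


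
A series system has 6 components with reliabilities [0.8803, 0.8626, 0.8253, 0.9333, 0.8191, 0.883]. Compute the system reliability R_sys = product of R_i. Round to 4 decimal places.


Components: [0.8803, 0.8626, 0.8253, 0.9333, 0.8191, 0.883]
After component 1 (R=0.8803): product = 0.8803
After component 2 (R=0.8626): product = 0.7593
After component 3 (R=0.8253): product = 0.6267
After component 4 (R=0.9333): product = 0.5849
After component 5 (R=0.8191): product = 0.4791
After component 6 (R=0.883): product = 0.423
R_sys = 0.423

0.423


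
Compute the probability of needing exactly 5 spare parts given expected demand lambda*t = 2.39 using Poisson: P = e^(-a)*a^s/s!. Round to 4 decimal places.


a = 2.39, s = 5
e^(-a) = e^(-2.39) = 0.0916
a^s = 2.39^5 = 77.9811
s! = 120
P = 0.0916 * 77.9811 / 120
P = 0.0595

0.0595


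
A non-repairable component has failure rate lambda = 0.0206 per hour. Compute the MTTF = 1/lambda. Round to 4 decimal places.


lambda = 0.0206
MTTF = 1 / 0.0206
MTTF = 48.5437

48.5437


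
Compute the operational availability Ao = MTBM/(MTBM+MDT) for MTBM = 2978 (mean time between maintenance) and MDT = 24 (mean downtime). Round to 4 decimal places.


MTBM = 2978
MDT = 24
MTBM + MDT = 3002
Ao = 2978 / 3002
Ao = 0.992

0.992


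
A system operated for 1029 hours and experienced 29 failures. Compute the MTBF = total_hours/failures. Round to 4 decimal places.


total_hours = 1029
failures = 29
MTBF = 1029 / 29
MTBF = 35.4828

35.4828


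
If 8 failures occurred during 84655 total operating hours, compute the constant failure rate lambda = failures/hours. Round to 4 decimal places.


failures = 8
total_hours = 84655
lambda = 8 / 84655
lambda = 0.0001

0.0001


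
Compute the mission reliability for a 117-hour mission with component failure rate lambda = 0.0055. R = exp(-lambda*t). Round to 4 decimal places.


lambda = 0.0055
mission_time = 117
lambda * t = 0.0055 * 117 = 0.6435
R = exp(-0.6435)
R = 0.5255

0.5255


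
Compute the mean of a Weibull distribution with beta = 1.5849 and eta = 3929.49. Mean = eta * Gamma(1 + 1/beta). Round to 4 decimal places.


beta = 1.5849, eta = 3929.49
1/beta = 0.631
1 + 1/beta = 1.631
Gamma(1.631) = 0.8974
Mean = 3929.49 * 0.8974
Mean = 3526.2235

3526.2235


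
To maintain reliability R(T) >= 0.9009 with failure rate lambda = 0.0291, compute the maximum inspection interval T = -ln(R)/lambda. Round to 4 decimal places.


R_target = 0.9009
lambda = 0.0291
-ln(0.9009) = 0.1044
T = 0.1044 / 0.0291
T = 3.5863

3.5863


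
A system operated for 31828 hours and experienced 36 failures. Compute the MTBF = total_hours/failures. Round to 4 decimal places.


total_hours = 31828
failures = 36
MTBF = 31828 / 36
MTBF = 884.1111

884.1111


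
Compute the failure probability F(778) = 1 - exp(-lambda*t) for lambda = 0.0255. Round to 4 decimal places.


lambda = 0.0255, t = 778
lambda * t = 19.839
exp(-19.839) = 0.0
F(t) = 1 - 0.0
F(t) = 1.0

1.0


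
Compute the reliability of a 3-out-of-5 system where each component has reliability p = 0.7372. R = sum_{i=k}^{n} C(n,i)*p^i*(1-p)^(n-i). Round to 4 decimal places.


k = 3, n = 5, p = 0.7372
i=3: C(5,3)=10 * 0.7372^3 * 0.2628^2 = 0.2767
i=4: C(5,4)=5 * 0.7372^4 * 0.2628^1 = 0.3881
i=5: C(5,5)=1 * 0.7372^5 * 0.2628^0 = 0.2177
R = sum of terms = 0.8825

0.8825


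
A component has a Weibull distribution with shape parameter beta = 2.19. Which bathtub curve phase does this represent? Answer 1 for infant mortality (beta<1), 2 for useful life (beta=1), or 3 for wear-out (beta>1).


beta = 2.19
Compare beta to 1:
beta < 1 => infant mortality (phase 1)
beta = 1 => useful life (phase 2)
beta > 1 => wear-out (phase 3)
Since beta = 2.19, this is wear-out (increasing failure rate)
Phase = 3

3


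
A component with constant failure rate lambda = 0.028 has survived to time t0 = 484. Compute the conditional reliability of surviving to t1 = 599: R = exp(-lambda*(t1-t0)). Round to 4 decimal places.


lambda = 0.028
t0 = 484, t1 = 599
t1 - t0 = 115
lambda * (t1-t0) = 0.028 * 115 = 3.22
R = exp(-3.22)
R = 0.04

0.04


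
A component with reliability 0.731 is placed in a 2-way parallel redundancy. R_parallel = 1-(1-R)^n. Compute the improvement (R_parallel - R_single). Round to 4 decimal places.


R_single = 0.731, n = 2
1 - R_single = 0.269
(1 - R_single)^n = 0.269^2 = 0.0724
R_parallel = 1 - 0.0724 = 0.9276
Improvement = 0.9276 - 0.731
Improvement = 0.1966

0.1966


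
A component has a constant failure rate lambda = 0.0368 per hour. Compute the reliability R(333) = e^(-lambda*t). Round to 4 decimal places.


lambda = 0.0368
t = 333
lambda * t = 12.2544
R(t) = e^(-12.2544)
R(t) = 0.0

0.0


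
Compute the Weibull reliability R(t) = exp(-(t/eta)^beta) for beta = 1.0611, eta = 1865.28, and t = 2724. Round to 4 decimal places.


beta = 1.0611, eta = 1865.28, t = 2724
t/eta = 2724 / 1865.28 = 1.4604
(t/eta)^beta = 1.4604^1.0611 = 1.4946
R(t) = exp(-1.4946)
R(t) = 0.2243

0.2243


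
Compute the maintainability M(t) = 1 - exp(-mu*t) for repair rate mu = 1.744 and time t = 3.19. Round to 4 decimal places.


mu = 1.744, t = 3.19
mu * t = 1.744 * 3.19 = 5.5634
exp(-5.5634) = 0.0038
M(t) = 1 - 0.0038
M(t) = 0.9962

0.9962


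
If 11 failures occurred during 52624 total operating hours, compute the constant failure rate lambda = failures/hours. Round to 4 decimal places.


failures = 11
total_hours = 52624
lambda = 11 / 52624
lambda = 0.0002

0.0002


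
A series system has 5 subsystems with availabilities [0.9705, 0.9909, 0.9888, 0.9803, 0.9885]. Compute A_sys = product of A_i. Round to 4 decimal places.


Subsystems: [0.9705, 0.9909, 0.9888, 0.9803, 0.9885]
After subsystem 1 (A=0.9705): product = 0.9705
After subsystem 2 (A=0.9909): product = 0.9617
After subsystem 3 (A=0.9888): product = 0.9509
After subsystem 4 (A=0.9803): product = 0.9322
After subsystem 5 (A=0.9885): product = 0.9214
A_sys = 0.9214

0.9214


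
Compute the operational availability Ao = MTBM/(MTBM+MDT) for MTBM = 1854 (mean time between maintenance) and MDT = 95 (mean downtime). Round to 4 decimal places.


MTBM = 1854
MDT = 95
MTBM + MDT = 1949
Ao = 1854 / 1949
Ao = 0.9513

0.9513


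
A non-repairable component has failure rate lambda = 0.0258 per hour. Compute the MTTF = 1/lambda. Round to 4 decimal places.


lambda = 0.0258
MTTF = 1 / 0.0258
MTTF = 38.7597

38.7597


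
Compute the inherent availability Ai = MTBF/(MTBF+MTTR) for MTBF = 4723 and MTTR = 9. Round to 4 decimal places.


MTBF = 4723
MTTR = 9
MTBF + MTTR = 4732
Ai = 4723 / 4732
Ai = 0.9981

0.9981


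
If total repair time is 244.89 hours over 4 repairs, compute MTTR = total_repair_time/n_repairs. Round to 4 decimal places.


total_repair_time = 244.89
n_repairs = 4
MTTR = 244.89 / 4
MTTR = 61.2225

61.2225


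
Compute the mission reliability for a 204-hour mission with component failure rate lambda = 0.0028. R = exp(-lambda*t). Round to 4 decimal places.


lambda = 0.0028
mission_time = 204
lambda * t = 0.0028 * 204 = 0.5712
R = exp(-0.5712)
R = 0.5648

0.5648


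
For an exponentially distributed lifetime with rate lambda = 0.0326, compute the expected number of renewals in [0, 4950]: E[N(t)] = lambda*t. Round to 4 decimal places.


lambda = 0.0326
t = 4950
E[N(t)] = lambda * t
E[N(t)] = 0.0326 * 4950
E[N(t)] = 161.37

161.37


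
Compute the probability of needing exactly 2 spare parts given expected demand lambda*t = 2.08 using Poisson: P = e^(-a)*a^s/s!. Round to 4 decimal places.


a = 2.08, s = 2
e^(-a) = e^(-2.08) = 0.1249
a^s = 2.08^2 = 4.3264
s! = 2
P = 0.1249 * 4.3264 / 2
P = 0.2702

0.2702


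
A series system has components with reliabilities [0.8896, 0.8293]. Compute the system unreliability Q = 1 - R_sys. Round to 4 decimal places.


Components: [0.8896, 0.8293]
After component 1: product = 0.8896
After component 2: product = 0.7377
R_sys = 0.7377
Q = 1 - 0.7377 = 0.2623

0.2623


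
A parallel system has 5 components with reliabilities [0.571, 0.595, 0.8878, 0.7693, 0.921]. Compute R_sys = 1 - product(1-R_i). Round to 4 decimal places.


Components: [0.571, 0.595, 0.8878, 0.7693, 0.921]
(1 - 0.571) = 0.429, running product = 0.429
(1 - 0.595) = 0.405, running product = 0.1737
(1 - 0.8878) = 0.1122, running product = 0.0195
(1 - 0.7693) = 0.2307, running product = 0.0045
(1 - 0.921) = 0.079, running product = 0.0004
Product of (1-R_i) = 0.0004
R_sys = 1 - 0.0004 = 0.9996

0.9996


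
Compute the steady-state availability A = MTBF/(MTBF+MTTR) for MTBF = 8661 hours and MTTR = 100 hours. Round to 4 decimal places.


MTBF = 8661
MTTR = 100
MTBF + MTTR = 8761
A = 8661 / 8761
A = 0.9886

0.9886


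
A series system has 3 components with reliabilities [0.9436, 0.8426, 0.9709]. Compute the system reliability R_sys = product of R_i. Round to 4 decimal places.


Components: [0.9436, 0.8426, 0.9709]
After component 1 (R=0.9436): product = 0.9436
After component 2 (R=0.8426): product = 0.7951
After component 3 (R=0.9709): product = 0.7719
R_sys = 0.7719

0.7719


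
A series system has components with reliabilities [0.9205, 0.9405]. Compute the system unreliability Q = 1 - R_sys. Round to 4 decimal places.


Components: [0.9205, 0.9405]
After component 1: product = 0.9205
After component 2: product = 0.8657
R_sys = 0.8657
Q = 1 - 0.8657 = 0.1343

0.1343


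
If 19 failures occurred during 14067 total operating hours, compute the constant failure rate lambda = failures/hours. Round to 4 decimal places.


failures = 19
total_hours = 14067
lambda = 19 / 14067
lambda = 0.0014

0.0014


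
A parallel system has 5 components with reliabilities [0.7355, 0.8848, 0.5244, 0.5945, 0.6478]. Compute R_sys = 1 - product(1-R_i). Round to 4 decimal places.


Components: [0.7355, 0.8848, 0.5244, 0.5945, 0.6478]
(1 - 0.7355) = 0.2645, running product = 0.2645
(1 - 0.8848) = 0.1152, running product = 0.0305
(1 - 0.5244) = 0.4756, running product = 0.0145
(1 - 0.5945) = 0.4055, running product = 0.0059
(1 - 0.6478) = 0.3522, running product = 0.0021
Product of (1-R_i) = 0.0021
R_sys = 1 - 0.0021 = 0.9979

0.9979


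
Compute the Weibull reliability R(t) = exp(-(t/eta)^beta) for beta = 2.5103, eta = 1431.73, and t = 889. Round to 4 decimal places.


beta = 2.5103, eta = 1431.73, t = 889
t/eta = 889 / 1431.73 = 0.6209
(t/eta)^beta = 0.6209^2.5103 = 0.3023
R(t) = exp(-0.3023)
R(t) = 0.7391

0.7391


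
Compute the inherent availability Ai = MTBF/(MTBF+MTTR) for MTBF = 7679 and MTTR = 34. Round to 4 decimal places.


MTBF = 7679
MTTR = 34
MTBF + MTTR = 7713
Ai = 7679 / 7713
Ai = 0.9956

0.9956


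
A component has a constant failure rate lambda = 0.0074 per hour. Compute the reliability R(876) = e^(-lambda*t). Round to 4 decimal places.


lambda = 0.0074
t = 876
lambda * t = 6.4824
R(t) = e^(-6.4824)
R(t) = 0.0015

0.0015


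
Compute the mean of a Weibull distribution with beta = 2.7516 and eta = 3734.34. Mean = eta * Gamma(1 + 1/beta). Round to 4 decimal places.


beta = 2.7516, eta = 3734.34
1/beta = 0.3634
1 + 1/beta = 1.3634
Gamma(1.3634) = 0.8899
Mean = 3734.34 * 0.8899
Mean = 3323.0976

3323.0976


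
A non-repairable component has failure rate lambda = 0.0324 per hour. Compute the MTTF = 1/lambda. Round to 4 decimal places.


lambda = 0.0324
MTTF = 1 / 0.0324
MTTF = 30.8642

30.8642


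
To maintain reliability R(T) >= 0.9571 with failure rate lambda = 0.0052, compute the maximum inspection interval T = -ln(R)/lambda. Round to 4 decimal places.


R_target = 0.9571
lambda = 0.0052
-ln(0.9571) = 0.0438
T = 0.0438 / 0.0052
T = 8.4322

8.4322


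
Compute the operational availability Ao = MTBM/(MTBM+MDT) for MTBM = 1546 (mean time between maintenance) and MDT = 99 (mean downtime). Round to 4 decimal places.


MTBM = 1546
MDT = 99
MTBM + MDT = 1645
Ao = 1546 / 1645
Ao = 0.9398

0.9398


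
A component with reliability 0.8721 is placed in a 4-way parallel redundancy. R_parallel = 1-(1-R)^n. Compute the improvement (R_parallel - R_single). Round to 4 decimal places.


R_single = 0.8721, n = 4
1 - R_single = 0.1279
(1 - R_single)^n = 0.1279^4 = 0.0003
R_parallel = 1 - 0.0003 = 0.9997
Improvement = 0.9997 - 0.8721
Improvement = 0.1276

0.1276


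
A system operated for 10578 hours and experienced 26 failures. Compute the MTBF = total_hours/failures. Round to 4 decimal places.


total_hours = 10578
failures = 26
MTBF = 10578 / 26
MTBF = 406.8462

406.8462


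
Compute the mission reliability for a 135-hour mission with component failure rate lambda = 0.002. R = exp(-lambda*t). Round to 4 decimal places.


lambda = 0.002
mission_time = 135
lambda * t = 0.002 * 135 = 0.27
R = exp(-0.27)
R = 0.7634

0.7634


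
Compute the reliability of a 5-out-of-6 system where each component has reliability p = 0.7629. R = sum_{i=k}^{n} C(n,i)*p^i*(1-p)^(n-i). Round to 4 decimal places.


k = 5, n = 6, p = 0.7629
i=5: C(6,5)=6 * 0.7629^5 * 0.2371^1 = 0.3676
i=6: C(6,6)=1 * 0.7629^6 * 0.2371^0 = 0.1972
R = sum of terms = 0.5648

0.5648


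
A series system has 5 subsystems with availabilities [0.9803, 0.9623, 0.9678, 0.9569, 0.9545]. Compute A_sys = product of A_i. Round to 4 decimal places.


Subsystems: [0.9803, 0.9623, 0.9678, 0.9569, 0.9545]
After subsystem 1 (A=0.9803): product = 0.9803
After subsystem 2 (A=0.9623): product = 0.9433
After subsystem 3 (A=0.9678): product = 0.913
After subsystem 4 (A=0.9569): product = 0.8736
After subsystem 5 (A=0.9545): product = 0.8339
A_sys = 0.8339

0.8339


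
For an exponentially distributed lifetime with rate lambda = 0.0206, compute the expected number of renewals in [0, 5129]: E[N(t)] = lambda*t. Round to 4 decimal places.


lambda = 0.0206
t = 5129
E[N(t)] = lambda * t
E[N(t)] = 0.0206 * 5129
E[N(t)] = 105.6574

105.6574


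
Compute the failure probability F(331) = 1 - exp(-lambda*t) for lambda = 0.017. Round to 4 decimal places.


lambda = 0.017, t = 331
lambda * t = 5.627
exp(-5.627) = 0.0036
F(t) = 1 - 0.0036
F(t) = 0.9964

0.9964


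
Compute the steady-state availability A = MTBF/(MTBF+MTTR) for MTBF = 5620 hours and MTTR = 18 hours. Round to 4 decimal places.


MTBF = 5620
MTTR = 18
MTBF + MTTR = 5638
A = 5620 / 5638
A = 0.9968

0.9968


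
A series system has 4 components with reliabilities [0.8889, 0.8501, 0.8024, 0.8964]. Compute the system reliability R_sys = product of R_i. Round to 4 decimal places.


Components: [0.8889, 0.8501, 0.8024, 0.8964]
After component 1 (R=0.8889): product = 0.8889
After component 2 (R=0.8501): product = 0.7557
After component 3 (R=0.8024): product = 0.6063
After component 4 (R=0.8964): product = 0.5435
R_sys = 0.5435

0.5435


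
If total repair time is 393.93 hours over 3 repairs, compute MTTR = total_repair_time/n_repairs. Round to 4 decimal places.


total_repair_time = 393.93
n_repairs = 3
MTTR = 393.93 / 3
MTTR = 131.31

131.31


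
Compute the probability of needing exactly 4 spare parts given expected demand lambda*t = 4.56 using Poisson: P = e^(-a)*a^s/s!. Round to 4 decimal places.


a = 4.56, s = 4
e^(-a) = e^(-4.56) = 0.0105
a^s = 4.56^4 = 432.3738
s! = 24
P = 0.0105 * 432.3738 / 24
P = 0.1885

0.1885


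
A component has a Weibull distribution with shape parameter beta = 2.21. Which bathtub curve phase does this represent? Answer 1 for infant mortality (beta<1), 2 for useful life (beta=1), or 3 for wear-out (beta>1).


beta = 2.21
Compare beta to 1:
beta < 1 => infant mortality (phase 1)
beta = 1 => useful life (phase 2)
beta > 1 => wear-out (phase 3)
Since beta = 2.21, this is wear-out (increasing failure rate)
Phase = 3

3


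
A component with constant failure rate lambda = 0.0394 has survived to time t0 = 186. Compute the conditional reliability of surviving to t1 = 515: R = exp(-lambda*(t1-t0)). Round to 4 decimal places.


lambda = 0.0394
t0 = 186, t1 = 515
t1 - t0 = 329
lambda * (t1-t0) = 0.0394 * 329 = 12.9626
R = exp(-12.9626)
R = 0.0

0.0


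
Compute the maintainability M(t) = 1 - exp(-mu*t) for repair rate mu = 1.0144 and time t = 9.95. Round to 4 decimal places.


mu = 1.0144, t = 9.95
mu * t = 1.0144 * 9.95 = 10.0933
exp(-10.0933) = 0.0
M(t) = 1 - 0.0
M(t) = 1.0

1.0


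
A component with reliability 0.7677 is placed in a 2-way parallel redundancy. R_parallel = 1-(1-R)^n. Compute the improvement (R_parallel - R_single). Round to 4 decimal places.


R_single = 0.7677, n = 2
1 - R_single = 0.2323
(1 - R_single)^n = 0.2323^2 = 0.054
R_parallel = 1 - 0.054 = 0.946
Improvement = 0.946 - 0.7677
Improvement = 0.1783

0.1783


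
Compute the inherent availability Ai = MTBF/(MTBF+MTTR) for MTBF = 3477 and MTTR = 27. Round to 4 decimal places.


MTBF = 3477
MTTR = 27
MTBF + MTTR = 3504
Ai = 3477 / 3504
Ai = 0.9923

0.9923
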